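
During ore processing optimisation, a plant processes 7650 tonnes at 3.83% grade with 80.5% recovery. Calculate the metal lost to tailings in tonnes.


Total metal in feed:
= 7650 * 3.83 / 100 = 292.995 tonnes
Metal recovered:
= 292.995 * 80.5 / 100 = 235.860975 tonnes
Metal lost to tailings:
= 292.995 - 235.860975
= 57.134 tonnes

57.134 tonnes


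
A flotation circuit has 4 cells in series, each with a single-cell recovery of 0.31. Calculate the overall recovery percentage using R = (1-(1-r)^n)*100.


77.3329%

Complement of single-cell recovery:
1 - r = 1 - 0.31 = 0.69
Raise to power n:
(1 - r)^4 = 0.69^4 = 0.22667121
Overall recovery:
R = (1 - 0.22667121) * 100
= 77.3329%


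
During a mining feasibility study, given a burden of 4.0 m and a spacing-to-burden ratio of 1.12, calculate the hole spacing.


4.48 m

Spacing = burden * ratio
= 4.0 * 1.12
= 4.48 m


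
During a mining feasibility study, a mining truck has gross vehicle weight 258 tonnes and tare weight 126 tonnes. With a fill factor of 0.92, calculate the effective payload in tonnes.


Maximum payload = gross - tare
= 258 - 126 = 132 tonnes
Effective payload = max payload * fill factor
= 132 * 0.92
= 121.44 tonnes

121.44 tonnes


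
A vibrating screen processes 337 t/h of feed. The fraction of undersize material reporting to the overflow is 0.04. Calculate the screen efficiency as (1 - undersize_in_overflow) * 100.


Screen efficiency = (1 - fraction of undersize in overflow) * 100
= (1 - 0.04) * 100
= 0.96 * 100
= 96.0%

96.0%


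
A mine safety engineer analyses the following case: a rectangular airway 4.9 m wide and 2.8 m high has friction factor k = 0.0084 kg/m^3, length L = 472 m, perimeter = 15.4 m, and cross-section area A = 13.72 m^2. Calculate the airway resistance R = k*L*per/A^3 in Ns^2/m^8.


0.0236 Ns^2/m^8

Compute the numerator:
k * L * per = 0.0084 * 472 * 15.4
= 61.05792
Compute the denominator:
A^3 = 13.72^3 = 2582.630848
Resistance:
R = 61.05792 / 2582.630848
= 0.0236 Ns^2/m^8


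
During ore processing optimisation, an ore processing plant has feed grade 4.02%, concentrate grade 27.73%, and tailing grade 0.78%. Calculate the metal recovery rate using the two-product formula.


82.9297%

Using the two-product formula:
R = 100 * c * (f - t) / (f * (c - t))
Numerator = 100 * 27.73 * (4.02 - 0.78)
= 100 * 27.73 * 3.24
= 8984.52
Denominator = 4.02 * (27.73 - 0.78)
= 4.02 * 26.95
= 108.339
R = 8984.52 / 108.339
= 82.9297%


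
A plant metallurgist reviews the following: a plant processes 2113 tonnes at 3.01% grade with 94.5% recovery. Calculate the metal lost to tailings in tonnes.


3.4981 tonnes

Total metal in feed:
= 2113 * 3.01 / 100 = 63.6013 tonnes
Metal recovered:
= 63.6013 * 94.5 / 100 = 60.1032285 tonnes
Metal lost to tailings:
= 63.6013 - 60.1032285
= 3.4981 tonnes


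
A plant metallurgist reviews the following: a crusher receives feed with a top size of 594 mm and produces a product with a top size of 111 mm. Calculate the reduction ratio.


Reduction ratio = feed size / product size
= 594 / 111
= 5.3514

5.3514


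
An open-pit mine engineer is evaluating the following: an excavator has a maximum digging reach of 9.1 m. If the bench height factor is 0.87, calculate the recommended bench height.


Bench height = reach * factor
= 9.1 * 0.87
= 7.917 m

7.917 m


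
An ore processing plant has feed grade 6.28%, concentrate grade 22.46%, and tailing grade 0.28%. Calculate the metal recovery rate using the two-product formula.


96.7475%

Using the two-product formula:
R = 100 * c * (f - t) / (f * (c - t))
Numerator = 100 * 22.46 * (6.28 - 0.28)
= 100 * 22.46 * 6.0
= 13476.0
Denominator = 6.28 * (22.46 - 0.28)
= 6.28 * 22.18
= 139.2904
R = 13476.0 / 139.2904
= 96.7475%


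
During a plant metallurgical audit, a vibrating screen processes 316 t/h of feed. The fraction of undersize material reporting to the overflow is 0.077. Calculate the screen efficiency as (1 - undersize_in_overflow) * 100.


Screen efficiency = (1 - fraction of undersize in overflow) * 100
= (1 - 0.077) * 100
= 0.923 * 100
= 92.3%

92.3%


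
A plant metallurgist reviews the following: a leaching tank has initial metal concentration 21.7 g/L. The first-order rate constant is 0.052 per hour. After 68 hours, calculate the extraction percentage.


97.087%

Compute the exponent:
-k * t = -0.052 * 68 = -3.536
Remaining concentration:
C = 21.7 * exp(-3.536)
= 21.7 * 0.02912961281
= 0.6321125979 g/L
Extracted = 21.7 - 0.6321125979 = 21.0678874 g/L
Extraction % = 21.0678874 / 21.7 * 100
= 97.087%


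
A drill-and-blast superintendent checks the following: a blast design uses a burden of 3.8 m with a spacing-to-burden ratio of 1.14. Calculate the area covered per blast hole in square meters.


16.4616 m^2

First, find the spacing:
Spacing = burden * ratio = 3.8 * 1.14
= 4.332 m
Then, calculate the area:
Area = burden * spacing = 3.8 * 4.332
= 16.4616 m^2


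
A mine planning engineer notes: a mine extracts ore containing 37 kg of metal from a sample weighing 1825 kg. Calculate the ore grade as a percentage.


Ore grade = (metal mass / ore mass) * 100
= (37 / 1825) * 100
= 0.0202739726 * 100
= 2.0274%

2.0274%


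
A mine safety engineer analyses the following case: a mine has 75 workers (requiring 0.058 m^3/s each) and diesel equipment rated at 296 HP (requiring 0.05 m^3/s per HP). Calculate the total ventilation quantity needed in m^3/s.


19.15 m^3/s

Airflow for workers:
Q_people = 75 * 0.058 = 4.35 m^3/s
Airflow for diesel equipment:
Q_diesel = 296 * 0.05 = 14.8 m^3/s
Total ventilation:
Q_total = 4.35 + 14.8
= 19.15 m^3/s


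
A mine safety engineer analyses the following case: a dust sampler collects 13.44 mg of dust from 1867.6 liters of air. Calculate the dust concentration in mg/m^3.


Convert liters to m^3: 1 m^3 = 1000 L
Concentration = mass / volume * 1000
= 13.44 / 1867.6 * 1000
= 0.007196401799 * 1000
= 7.1964 mg/m^3

7.1964 mg/m^3


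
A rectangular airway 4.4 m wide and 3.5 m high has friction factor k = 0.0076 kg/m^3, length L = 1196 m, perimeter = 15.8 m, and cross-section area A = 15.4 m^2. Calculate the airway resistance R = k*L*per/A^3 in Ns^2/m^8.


0.0393 Ns^2/m^8

Compute the numerator:
k * L * per = 0.0076 * 1196 * 15.8
= 143.61568
Compute the denominator:
A^3 = 15.4^3 = 3652.264
Resistance:
R = 143.61568 / 3652.264
= 0.0393 Ns^2/m^8


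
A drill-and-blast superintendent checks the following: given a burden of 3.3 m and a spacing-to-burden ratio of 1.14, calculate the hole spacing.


Spacing = burden * ratio
= 3.3 * 1.14
= 3.762 m

3.762 m


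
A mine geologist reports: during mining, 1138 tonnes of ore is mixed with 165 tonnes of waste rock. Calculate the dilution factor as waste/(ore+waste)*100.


Total material = ore + waste
= 1138 + 165 = 1303 tonnes
Dilution = waste / total * 100
= 165 / 1303 * 100
= 0.1266308519 * 100
= 12.6631%

12.6631%


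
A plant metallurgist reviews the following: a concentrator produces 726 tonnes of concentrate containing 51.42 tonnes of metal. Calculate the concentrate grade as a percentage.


Grade = (metal in concentrate / concentrate mass) * 100
= (51.42 / 726) * 100
= 0.07082644628 * 100
= 7.0826%

7.0826%


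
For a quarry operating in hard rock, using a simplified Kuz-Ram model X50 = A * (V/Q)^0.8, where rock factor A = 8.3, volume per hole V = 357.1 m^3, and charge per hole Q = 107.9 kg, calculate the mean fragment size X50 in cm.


Compute V/Q:
V/Q = 357.1 / 107.9 = 3.309545876
Raise to the power 0.8:
(V/Q)^0.8 = 3.309545876^0.8 = 2.605041969
Multiply by A:
X50 = 8.3 * 2.605041969
= 21.6218 cm

21.6218 cm


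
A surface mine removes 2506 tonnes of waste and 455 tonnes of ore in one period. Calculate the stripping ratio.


Stripping ratio = waste tonnage / ore tonnage
= 2506 / 455
= 5.5077

5.5077


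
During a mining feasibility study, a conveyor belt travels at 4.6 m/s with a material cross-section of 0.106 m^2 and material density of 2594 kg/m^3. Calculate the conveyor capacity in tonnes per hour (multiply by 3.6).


Volumetric flow = speed * area
= 4.6 * 0.106 = 0.4876 m^3/s
Mass flow = volumetric * density
= 0.4876 * 2594 = 1264.8344 kg/s
Convert to t/h: multiply by 3.6
Capacity = 1264.8344 * 3.6
= 4553.4038 t/h

4553.4038 t/h


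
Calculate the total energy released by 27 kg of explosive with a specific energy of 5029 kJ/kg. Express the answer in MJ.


135.783 MJ

Energy = mass * specific_energy / 1000
= 27 * 5029 / 1000
= 135783 / 1000
= 135.783 MJ


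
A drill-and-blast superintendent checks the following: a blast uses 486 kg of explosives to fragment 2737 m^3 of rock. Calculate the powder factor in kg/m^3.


0.1776 kg/m^3

Powder factor = explosive mass / rock volume
= 486 / 2737
= 0.1776 kg/m^3


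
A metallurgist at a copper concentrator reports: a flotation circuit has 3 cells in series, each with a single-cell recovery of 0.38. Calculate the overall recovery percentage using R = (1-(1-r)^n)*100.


76.1672%

Complement of single-cell recovery:
1 - r = 1 - 0.38 = 0.62
Raise to power n:
(1 - r)^3 = 0.62^3 = 0.238328
Overall recovery:
R = (1 - 0.238328) * 100
= 76.1672%


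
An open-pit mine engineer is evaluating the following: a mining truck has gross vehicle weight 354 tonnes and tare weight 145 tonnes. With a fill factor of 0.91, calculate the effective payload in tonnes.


Maximum payload = gross - tare
= 354 - 145 = 209 tonnes
Effective payload = max payload * fill factor
= 209 * 0.91
= 190.19 tonnes

190.19 tonnes


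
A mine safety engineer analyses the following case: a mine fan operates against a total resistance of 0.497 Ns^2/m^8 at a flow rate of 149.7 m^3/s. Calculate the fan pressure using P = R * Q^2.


Compute Q^2:
Q^2 = 149.7^2 = 22410.09
Compute pressure:
P = R * Q^2 = 0.497 * 22410.09
= 11137.8147 Pa

11137.8147 Pa


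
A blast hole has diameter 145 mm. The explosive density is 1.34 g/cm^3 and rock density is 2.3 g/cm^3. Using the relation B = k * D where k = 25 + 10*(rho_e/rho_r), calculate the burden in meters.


First, compute k:
rho_e / rho_r = 1.34 / 2.3 = 0.5826086957
k = 25 + 10 * 0.5826086957 = 30.82608696
Then, compute burden:
B = k * D / 1000 = 30.82608696 * 145 / 1000
= 4469.782609 / 1000
= 4.4698 m

4.4698 m


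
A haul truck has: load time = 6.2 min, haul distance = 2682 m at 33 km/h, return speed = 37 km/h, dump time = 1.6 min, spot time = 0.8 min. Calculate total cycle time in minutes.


Convert haul speed to m/min: 33 * 1000/60 = 550 m/min
Haul time = 2682 / 550 = 4.876363636 min
Convert return speed to m/min: 37 * 1000/60 = 616.6666667 m/min
Return time = 2682 / 616.6666667 = 4.349189189 min
Total cycle time:
= 6.2 + 4.876363636 + 1.6 + 4.349189189 + 0.8
= 17.8256 min

17.8256 min


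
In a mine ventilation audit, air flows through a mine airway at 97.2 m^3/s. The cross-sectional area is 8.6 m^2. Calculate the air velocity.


Velocity = flow rate / cross-sectional area
= 97.2 / 8.6
= 11.3023 m/s

11.3023 m/s


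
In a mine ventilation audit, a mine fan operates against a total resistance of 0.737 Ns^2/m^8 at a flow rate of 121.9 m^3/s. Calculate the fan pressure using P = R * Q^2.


10951.5326 Pa

Compute Q^2:
Q^2 = 121.9^2 = 14859.61
Compute pressure:
P = R * Q^2 = 0.737 * 14859.61
= 10951.5326 Pa


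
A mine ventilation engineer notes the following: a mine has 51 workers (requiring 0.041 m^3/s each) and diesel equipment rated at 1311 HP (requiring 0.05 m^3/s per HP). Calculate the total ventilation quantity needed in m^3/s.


Airflow for workers:
Q_people = 51 * 0.041 = 2.091 m^3/s
Airflow for diesel equipment:
Q_diesel = 1311 * 0.05 = 65.55 m^3/s
Total ventilation:
Q_total = 2.091 + 65.55
= 67.641 m^3/s

67.641 m^3/s


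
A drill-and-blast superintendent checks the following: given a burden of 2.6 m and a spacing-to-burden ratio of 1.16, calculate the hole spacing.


3.016 m

Spacing = burden * ratio
= 2.6 * 1.16
= 3.016 m


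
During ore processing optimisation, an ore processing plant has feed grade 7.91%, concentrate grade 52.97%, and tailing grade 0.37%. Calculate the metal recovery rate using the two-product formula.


Using the two-product formula:
R = 100 * c * (f - t) / (f * (c - t))
Numerator = 100 * 52.97 * (7.91 - 0.37)
= 100 * 52.97 * 7.54
= 39939.38
Denominator = 7.91 * (52.97 - 0.37)
= 7.91 * 52.6
= 416.066
R = 39939.38 / 416.066
= 95.9929%

95.9929%


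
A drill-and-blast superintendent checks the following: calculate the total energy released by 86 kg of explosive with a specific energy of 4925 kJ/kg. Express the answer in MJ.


423.55 MJ

Energy = mass * specific_energy / 1000
= 86 * 4925 / 1000
= 423550 / 1000
= 423.55 MJ


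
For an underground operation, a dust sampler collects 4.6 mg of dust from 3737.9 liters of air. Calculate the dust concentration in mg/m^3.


Convert liters to m^3: 1 m^3 = 1000 L
Concentration = mass / volume * 1000
= 4.6 / 3737.9 * 1000
= 0.001230637524 * 1000
= 1.2306 mg/m^3

1.2306 mg/m^3


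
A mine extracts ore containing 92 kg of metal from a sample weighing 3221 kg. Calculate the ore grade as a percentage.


Ore grade = (metal mass / ore mass) * 100
= (92 / 3221) * 100
= 0.02856255821 * 100
= 2.8563%

2.8563%


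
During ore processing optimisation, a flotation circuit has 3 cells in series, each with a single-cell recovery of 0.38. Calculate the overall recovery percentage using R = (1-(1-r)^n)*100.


Complement of single-cell recovery:
1 - r = 1 - 0.38 = 0.62
Raise to power n:
(1 - r)^3 = 0.62^3 = 0.238328
Overall recovery:
R = (1 - 0.238328) * 100
= 76.1672%

76.1672%


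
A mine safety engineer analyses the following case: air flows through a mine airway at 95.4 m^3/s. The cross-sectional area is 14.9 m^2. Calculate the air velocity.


6.4027 m/s

Velocity = flow rate / cross-sectional area
= 95.4 / 14.9
= 6.4027 m/s


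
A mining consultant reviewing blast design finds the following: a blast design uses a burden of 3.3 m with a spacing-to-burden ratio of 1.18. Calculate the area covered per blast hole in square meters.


12.8502 m^2

First, find the spacing:
Spacing = burden * ratio = 3.3 * 1.18
= 3.894 m
Then, calculate the area:
Area = burden * spacing = 3.3 * 3.894
= 12.8502 m^2


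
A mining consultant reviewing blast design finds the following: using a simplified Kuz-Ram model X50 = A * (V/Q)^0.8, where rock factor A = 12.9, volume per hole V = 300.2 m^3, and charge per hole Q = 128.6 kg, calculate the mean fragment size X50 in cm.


25.4171 cm

Compute V/Q:
V/Q = 300.2 / 128.6 = 2.33437014
Raise to the power 0.8:
(V/Q)^0.8 = 2.33437014^0.8 = 1.970315507
Multiply by A:
X50 = 12.9 * 1.970315507
= 25.4171 cm


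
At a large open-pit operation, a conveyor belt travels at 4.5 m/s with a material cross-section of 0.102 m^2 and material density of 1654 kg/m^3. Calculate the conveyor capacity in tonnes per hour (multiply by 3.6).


Volumetric flow = speed * area
= 4.5 * 0.102 = 0.459 m^3/s
Mass flow = volumetric * density
= 0.459 * 1654 = 759.186 kg/s
Convert to t/h: multiply by 3.6
Capacity = 759.186 * 3.6
= 2733.0696 t/h

2733.0696 t/h


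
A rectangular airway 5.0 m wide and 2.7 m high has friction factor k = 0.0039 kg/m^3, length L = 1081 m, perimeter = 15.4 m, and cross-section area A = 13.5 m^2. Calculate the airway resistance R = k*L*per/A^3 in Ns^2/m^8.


0.0264 Ns^2/m^8

Compute the numerator:
k * L * per = 0.0039 * 1081 * 15.4
= 64.92486
Compute the denominator:
A^3 = 13.5^3 = 2460.375
Resistance:
R = 64.92486 / 2460.375
= 0.0264 Ns^2/m^8


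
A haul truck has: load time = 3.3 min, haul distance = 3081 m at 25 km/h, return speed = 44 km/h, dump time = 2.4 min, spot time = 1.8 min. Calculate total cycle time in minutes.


Convert haul speed to m/min: 25 * 1000/60 = 416.6666667 m/min
Haul time = 3081 / 416.6666667 = 7.3944 min
Convert return speed to m/min: 44 * 1000/60 = 733.3333333 m/min
Return time = 3081 / 733.3333333 = 4.201363636 min
Total cycle time:
= 3.3 + 7.3944 + 2.4 + 4.201363636 + 1.8
= 19.0958 min

19.0958 min


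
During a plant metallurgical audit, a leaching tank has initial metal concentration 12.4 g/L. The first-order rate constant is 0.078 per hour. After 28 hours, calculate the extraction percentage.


88.741%

Compute the exponent:
-k * t = -0.078 * 28 = -2.184
Remaining concentration:
C = 12.4 * exp(-2.184)
= 12.4 * 0.1125902676
= 1.396119319 g/L
Extracted = 12.4 - 1.396119319 = 11.00388068 g/L
Extraction % = 11.00388068 / 12.4 * 100
= 88.741%


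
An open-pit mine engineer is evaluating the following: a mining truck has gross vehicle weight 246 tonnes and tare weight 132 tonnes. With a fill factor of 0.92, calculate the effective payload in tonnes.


104.88 tonnes

Maximum payload = gross - tare
= 246 - 132 = 114 tonnes
Effective payload = max payload * fill factor
= 114 * 0.92
= 104.88 tonnes


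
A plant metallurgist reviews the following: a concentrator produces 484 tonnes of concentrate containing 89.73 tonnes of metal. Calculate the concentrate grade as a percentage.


Grade = (metal in concentrate / concentrate mass) * 100
= (89.73 / 484) * 100
= 0.185392562 * 100
= 18.5393%

18.5393%


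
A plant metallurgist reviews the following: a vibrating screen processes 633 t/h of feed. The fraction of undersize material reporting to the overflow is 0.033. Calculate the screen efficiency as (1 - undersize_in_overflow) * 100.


Screen efficiency = (1 - fraction of undersize in overflow) * 100
= (1 - 0.033) * 100
= 0.967 * 100
= 96.7%

96.7%


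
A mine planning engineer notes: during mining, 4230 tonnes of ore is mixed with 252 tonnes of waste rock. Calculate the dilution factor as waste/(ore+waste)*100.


Total material = ore + waste
= 4230 + 252 = 4482 tonnes
Dilution = waste / total * 100
= 252 / 4482 * 100
= 0.0562248996 * 100
= 5.6225%

5.6225%


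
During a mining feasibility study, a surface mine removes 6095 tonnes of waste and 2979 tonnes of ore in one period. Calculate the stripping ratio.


2.046

Stripping ratio = waste tonnage / ore tonnage
= 6095 / 2979
= 2.046


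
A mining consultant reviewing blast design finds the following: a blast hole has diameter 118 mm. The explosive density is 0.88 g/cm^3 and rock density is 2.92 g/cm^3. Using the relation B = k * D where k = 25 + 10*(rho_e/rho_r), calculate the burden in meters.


First, compute k:
rho_e / rho_r = 0.88 / 2.92 = 0.301369863
k = 25 + 10 * 0.301369863 = 28.01369863
Then, compute burden:
B = k * D / 1000 = 28.01369863 * 118 / 1000
= 3305.616438 / 1000
= 3.3056 m

3.3056 m


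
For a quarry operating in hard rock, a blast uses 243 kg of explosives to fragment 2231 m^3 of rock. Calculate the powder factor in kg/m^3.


0.1089 kg/m^3

Powder factor = explosive mass / rock volume
= 243 / 2231
= 0.1089 kg/m^3


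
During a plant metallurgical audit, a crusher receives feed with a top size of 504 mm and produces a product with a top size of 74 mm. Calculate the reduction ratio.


6.8108

Reduction ratio = feed size / product size
= 504 / 74
= 6.8108


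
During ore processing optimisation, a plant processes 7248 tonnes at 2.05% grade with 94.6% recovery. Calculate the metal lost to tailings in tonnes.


Total metal in feed:
= 7248 * 2.05 / 100 = 148.584 tonnes
Metal recovered:
= 148.584 * 94.6 / 100 = 140.560464 tonnes
Metal lost to tailings:
= 148.584 - 140.560464
= 8.0235 tonnes

8.0235 tonnes


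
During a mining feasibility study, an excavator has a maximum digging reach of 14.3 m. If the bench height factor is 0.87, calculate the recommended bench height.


12.441 m

Bench height = reach * factor
= 14.3 * 0.87
= 12.441 m


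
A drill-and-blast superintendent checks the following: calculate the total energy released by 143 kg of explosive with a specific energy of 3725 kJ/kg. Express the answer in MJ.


Energy = mass * specific_energy / 1000
= 143 * 3725 / 1000
= 532675 / 1000
= 532.675 MJ

532.675 MJ


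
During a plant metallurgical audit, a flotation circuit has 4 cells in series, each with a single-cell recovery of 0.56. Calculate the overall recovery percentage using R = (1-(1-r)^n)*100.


96.2519%

Complement of single-cell recovery:
1 - r = 1 - 0.56 = 0.44
Raise to power n:
(1 - r)^4 = 0.44^4 = 0.03748096
Overall recovery:
R = (1 - 0.03748096) * 100
= 96.2519%


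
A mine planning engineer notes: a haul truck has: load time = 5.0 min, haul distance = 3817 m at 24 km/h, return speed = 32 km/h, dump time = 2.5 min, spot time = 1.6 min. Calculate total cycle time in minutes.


25.7994 min

Convert haul speed to m/min: 24 * 1000/60 = 400 m/min
Haul time = 3817 / 400 = 9.5425 min
Convert return speed to m/min: 32 * 1000/60 = 533.3333333 m/min
Return time = 3817 / 533.3333333 = 7.156875 min
Total cycle time:
= 5.0 + 9.5425 + 2.5 + 7.156875 + 1.6
= 25.7994 min


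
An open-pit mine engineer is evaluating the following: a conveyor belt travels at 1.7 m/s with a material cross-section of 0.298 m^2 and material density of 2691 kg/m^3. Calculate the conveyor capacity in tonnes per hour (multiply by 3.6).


Volumetric flow = speed * area
= 1.7 * 0.298 = 0.5066 m^3/s
Mass flow = volumetric * density
= 0.5066 * 2691 = 1363.2606 kg/s
Convert to t/h: multiply by 3.6
Capacity = 1363.2606 * 3.6
= 4907.7382 t/h

4907.7382 t/h


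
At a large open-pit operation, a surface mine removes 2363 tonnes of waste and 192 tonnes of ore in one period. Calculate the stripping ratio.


Stripping ratio = waste tonnage / ore tonnage
= 2363 / 192
= 12.3073

12.3073


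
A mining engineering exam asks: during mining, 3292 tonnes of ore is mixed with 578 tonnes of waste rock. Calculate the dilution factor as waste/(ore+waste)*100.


Total material = ore + waste
= 3292 + 578 = 3870 tonnes
Dilution = waste / total * 100
= 578 / 3870 * 100
= 0.1493540052 * 100
= 14.9354%

14.9354%


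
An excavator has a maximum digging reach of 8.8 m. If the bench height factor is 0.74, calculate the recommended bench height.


6.512 m

Bench height = reach * factor
= 8.8 * 0.74
= 6.512 m


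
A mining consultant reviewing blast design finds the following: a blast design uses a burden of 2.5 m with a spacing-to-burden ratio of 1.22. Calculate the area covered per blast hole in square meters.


7.625 m^2

First, find the spacing:
Spacing = burden * ratio = 2.5 * 1.22
= 3.05 m
Then, calculate the area:
Area = burden * spacing = 2.5 * 3.05
= 7.625 m^2


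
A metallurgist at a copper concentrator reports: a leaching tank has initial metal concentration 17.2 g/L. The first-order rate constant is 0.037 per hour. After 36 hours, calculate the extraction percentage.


73.6051%

Compute the exponent:
-k * t = -0.037 * 36 = -1.332
Remaining concentration:
C = 17.2 * exp(-1.332)
= 17.2 * 0.2639488354
= 4.539919969 g/L
Extracted = 17.2 - 4.539919969 = 12.66008003 g/L
Extraction % = 12.66008003 / 17.2 * 100
= 73.6051%


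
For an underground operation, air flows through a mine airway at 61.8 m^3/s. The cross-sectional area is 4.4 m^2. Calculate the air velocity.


Velocity = flow rate / cross-sectional area
= 61.8 / 4.4
= 14.0455 m/s

14.0455 m/s


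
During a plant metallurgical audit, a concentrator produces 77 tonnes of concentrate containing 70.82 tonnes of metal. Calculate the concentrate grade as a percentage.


Grade = (metal in concentrate / concentrate mass) * 100
= (70.82 / 77) * 100
= 0.9197402597 * 100
= 91.974%

91.974%


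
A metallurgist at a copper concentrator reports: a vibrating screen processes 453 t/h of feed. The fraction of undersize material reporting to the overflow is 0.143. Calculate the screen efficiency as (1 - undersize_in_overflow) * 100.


85.7%

Screen efficiency = (1 - fraction of undersize in overflow) * 100
= (1 - 0.143) * 100
= 0.857 * 100
= 85.7%


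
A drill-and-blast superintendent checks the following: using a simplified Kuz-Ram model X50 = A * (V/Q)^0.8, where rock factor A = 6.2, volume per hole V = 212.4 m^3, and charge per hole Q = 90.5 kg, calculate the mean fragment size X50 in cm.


Compute V/Q:
V/Q = 212.4 / 90.5 = 2.346961326
Raise to the power 0.8:
(V/Q)^0.8 = 2.346961326^0.8 = 1.978812962
Multiply by A:
X50 = 6.2 * 1.978812962
= 12.2686 cm

12.2686 cm


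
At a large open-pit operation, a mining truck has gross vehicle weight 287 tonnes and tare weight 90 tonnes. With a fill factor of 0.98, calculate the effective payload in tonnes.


193.06 tonnes

Maximum payload = gross - tare
= 287 - 90 = 197 tonnes
Effective payload = max payload * fill factor
= 197 * 0.98
= 193.06 tonnes


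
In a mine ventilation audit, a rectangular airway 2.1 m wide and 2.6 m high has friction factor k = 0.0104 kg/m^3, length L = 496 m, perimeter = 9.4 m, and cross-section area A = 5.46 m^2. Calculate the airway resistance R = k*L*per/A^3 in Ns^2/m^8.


0.2979 Ns^2/m^8

Compute the numerator:
k * L * per = 0.0104 * 496 * 9.4
= 48.48896
Compute the denominator:
A^3 = 5.46^3 = 162.771336
Resistance:
R = 48.48896 / 162.771336
= 0.2979 Ns^2/m^8


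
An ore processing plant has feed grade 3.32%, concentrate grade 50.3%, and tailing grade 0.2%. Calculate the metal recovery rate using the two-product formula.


Using the two-product formula:
R = 100 * c * (f - t) / (f * (c - t))
Numerator = 100 * 50.3 * (3.32 - 0.2)
= 100 * 50.3 * 3.12
= 15693.6
Denominator = 3.32 * (50.3 - 0.2)
= 3.32 * 50.1
= 166.332
R = 15693.6 / 166.332
= 94.3511%

94.3511%


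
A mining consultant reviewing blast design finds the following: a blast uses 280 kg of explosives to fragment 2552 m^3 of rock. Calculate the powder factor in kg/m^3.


0.1097 kg/m^3

Powder factor = explosive mass / rock volume
= 280 / 2552
= 0.1097 kg/m^3


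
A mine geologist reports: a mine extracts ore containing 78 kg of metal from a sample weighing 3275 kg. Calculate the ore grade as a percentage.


2.3817%

Ore grade = (metal mass / ore mass) * 100
= (78 / 3275) * 100
= 0.02381679389 * 100
= 2.3817%


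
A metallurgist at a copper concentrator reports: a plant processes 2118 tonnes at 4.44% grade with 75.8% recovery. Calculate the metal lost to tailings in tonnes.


Total metal in feed:
= 2118 * 4.44 / 100 = 94.0392 tonnes
Metal recovered:
= 94.0392 * 75.8 / 100 = 71.2817136 tonnes
Metal lost to tailings:
= 94.0392 - 71.2817136
= 22.7575 tonnes

22.7575 tonnes


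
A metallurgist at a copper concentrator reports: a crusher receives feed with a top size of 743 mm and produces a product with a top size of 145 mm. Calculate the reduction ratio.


Reduction ratio = feed size / product size
= 743 / 145
= 5.1241

5.1241


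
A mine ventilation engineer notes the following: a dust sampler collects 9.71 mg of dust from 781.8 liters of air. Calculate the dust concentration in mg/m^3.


Convert liters to m^3: 1 m^3 = 1000 L
Concentration = mass / volume * 1000
= 9.71 / 781.8 * 1000
= 0.01242005628 * 1000
= 12.4201 mg/m^3

12.4201 mg/m^3


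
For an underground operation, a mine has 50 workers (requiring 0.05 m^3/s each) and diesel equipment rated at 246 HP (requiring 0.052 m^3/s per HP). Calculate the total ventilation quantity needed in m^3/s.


15.292 m^3/s

Airflow for workers:
Q_people = 50 * 0.05 = 2.5 m^3/s
Airflow for diesel equipment:
Q_diesel = 246 * 0.052 = 12.792 m^3/s
Total ventilation:
Q_total = 2.5 + 12.792
= 15.292 m^3/s


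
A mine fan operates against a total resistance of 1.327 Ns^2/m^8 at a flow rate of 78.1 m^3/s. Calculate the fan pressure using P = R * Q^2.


Compute Q^2:
Q^2 = 78.1^2 = 6099.61
Compute pressure:
P = R * Q^2 = 1.327 * 6099.61
= 8094.1825 Pa

8094.1825 Pa


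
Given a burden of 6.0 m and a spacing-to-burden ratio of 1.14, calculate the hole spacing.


Spacing = burden * ratio
= 6.0 * 1.14
= 6.84 m

6.84 m


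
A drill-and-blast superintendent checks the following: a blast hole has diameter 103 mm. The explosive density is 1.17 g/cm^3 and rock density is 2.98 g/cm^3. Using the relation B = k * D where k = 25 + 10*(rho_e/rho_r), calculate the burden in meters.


2.9794 m

First, compute k:
rho_e / rho_r = 1.17 / 2.98 = 0.3926174497
k = 25 + 10 * 0.3926174497 = 28.9261745
Then, compute burden:
B = k * D / 1000 = 28.9261745 * 103 / 1000
= 2979.395973 / 1000
= 2.9794 m


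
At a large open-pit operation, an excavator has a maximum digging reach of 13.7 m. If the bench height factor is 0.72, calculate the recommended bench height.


Bench height = reach * factor
= 13.7 * 0.72
= 9.864 m

9.864 m


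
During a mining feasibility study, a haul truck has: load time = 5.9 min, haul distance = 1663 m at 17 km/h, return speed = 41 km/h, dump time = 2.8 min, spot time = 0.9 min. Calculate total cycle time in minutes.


17.9031 min

Convert haul speed to m/min: 17 * 1000/60 = 283.3333333 m/min
Haul time = 1663 / 283.3333333 = 5.869411765 min
Convert return speed to m/min: 41 * 1000/60 = 683.3333333 m/min
Return time = 1663 / 683.3333333 = 2.433658537 min
Total cycle time:
= 5.9 + 5.869411765 + 2.8 + 2.433658537 + 0.9
= 17.9031 min


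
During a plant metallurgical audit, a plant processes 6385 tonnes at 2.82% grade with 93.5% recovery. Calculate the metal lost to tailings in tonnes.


11.7037 tonnes

Total metal in feed:
= 6385 * 2.82 / 100 = 180.057 tonnes
Metal recovered:
= 180.057 * 93.5 / 100 = 168.353295 tonnes
Metal lost to tailings:
= 180.057 - 168.353295
= 11.7037 tonnes


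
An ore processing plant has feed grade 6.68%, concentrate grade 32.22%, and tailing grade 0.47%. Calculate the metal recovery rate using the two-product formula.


Using the two-product formula:
R = 100 * c * (f - t) / (f * (c - t))
Numerator = 100 * 32.22 * (6.68 - 0.47)
= 100 * 32.22 * 6.21
= 20008.62
Denominator = 6.68 * (32.22 - 0.47)
= 6.68 * 31.75
= 212.09
R = 20008.62 / 212.09
= 94.3402%

94.3402%


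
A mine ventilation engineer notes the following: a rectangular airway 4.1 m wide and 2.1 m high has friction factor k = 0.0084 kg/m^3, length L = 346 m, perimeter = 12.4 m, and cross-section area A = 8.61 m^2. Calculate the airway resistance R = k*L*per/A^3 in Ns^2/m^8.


Compute the numerator:
k * L * per = 0.0084 * 346 * 12.4
= 36.03936
Compute the denominator:
A^3 = 8.61^3 = 638.277381
Resistance:
R = 36.03936 / 638.277381
= 0.0565 Ns^2/m^8

0.0565 Ns^2/m^8


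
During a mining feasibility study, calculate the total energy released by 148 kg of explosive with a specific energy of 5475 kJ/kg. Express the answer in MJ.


Energy = mass * specific_energy / 1000
= 148 * 5475 / 1000
= 810300 / 1000
= 810.3 MJ

810.3 MJ


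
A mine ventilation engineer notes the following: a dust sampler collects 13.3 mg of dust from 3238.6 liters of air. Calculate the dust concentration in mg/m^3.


Convert liters to m^3: 1 m^3 = 1000 L
Concentration = mass / volume * 1000
= 13.3 / 3238.6 * 1000
= 0.004106712777 * 1000
= 4.1067 mg/m^3

4.1067 mg/m^3


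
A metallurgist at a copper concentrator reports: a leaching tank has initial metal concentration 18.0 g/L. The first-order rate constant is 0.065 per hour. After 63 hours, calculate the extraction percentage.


98.3344%

Compute the exponent:
-k * t = -0.065 * 63 = -4.095
Remaining concentration:
C = 18.0 * exp(-4.095)
= 18.0 * 0.01665574628
= 0.2998034331 g/L
Extracted = 18.0 - 0.2998034331 = 17.70019657 g/L
Extraction % = 17.70019657 / 18.0 * 100
= 98.3344%


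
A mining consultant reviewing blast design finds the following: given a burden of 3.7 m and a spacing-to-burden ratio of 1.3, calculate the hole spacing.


Spacing = burden * ratio
= 3.7 * 1.3
= 4.81 m

4.81 m


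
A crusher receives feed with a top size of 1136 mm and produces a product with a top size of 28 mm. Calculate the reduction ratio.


40.5714

Reduction ratio = feed size / product size
= 1136 / 28
= 40.5714


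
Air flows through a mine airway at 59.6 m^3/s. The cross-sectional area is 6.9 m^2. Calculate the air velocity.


Velocity = flow rate / cross-sectional area
= 59.6 / 6.9
= 8.6377 m/s

8.6377 m/s


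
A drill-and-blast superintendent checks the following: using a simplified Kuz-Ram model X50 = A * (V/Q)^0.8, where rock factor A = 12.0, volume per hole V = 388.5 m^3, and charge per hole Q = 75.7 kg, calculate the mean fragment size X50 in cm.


Compute V/Q:
V/Q = 388.5 / 75.7 = 5.132100396
Raise to the power 0.8:
(V/Q)^0.8 = 5.132100396^0.8 = 3.700293007
Multiply by A:
X50 = 12.0 * 3.700293007
= 44.4035 cm

44.4035 cm


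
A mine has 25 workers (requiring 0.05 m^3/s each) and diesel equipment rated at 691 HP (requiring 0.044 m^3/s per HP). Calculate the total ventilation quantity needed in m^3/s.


Airflow for workers:
Q_people = 25 * 0.05 = 1.25 m^3/s
Airflow for diesel equipment:
Q_diesel = 691 * 0.044 = 30.404 m^3/s
Total ventilation:
Q_total = 1.25 + 30.404
= 31.654 m^3/s

31.654 m^3/s


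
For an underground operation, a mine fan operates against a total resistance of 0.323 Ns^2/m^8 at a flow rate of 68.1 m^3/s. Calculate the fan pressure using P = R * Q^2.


Compute Q^2:
Q^2 = 68.1^2 = 4637.61
Compute pressure:
P = R * Q^2 = 0.323 * 4637.61
= 1497.948 Pa

1497.948 Pa


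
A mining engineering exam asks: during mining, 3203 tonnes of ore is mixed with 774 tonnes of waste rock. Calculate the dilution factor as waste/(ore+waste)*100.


19.4619%

Total material = ore + waste
= 3203 + 774 = 3977 tonnes
Dilution = waste / total * 100
= 774 / 3977 * 100
= 0.1946190596 * 100
= 19.4619%


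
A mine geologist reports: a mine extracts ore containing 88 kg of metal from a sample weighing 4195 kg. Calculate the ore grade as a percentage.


2.0977%

Ore grade = (metal mass / ore mass) * 100
= (88 / 4195) * 100
= 0.02097735399 * 100
= 2.0977%


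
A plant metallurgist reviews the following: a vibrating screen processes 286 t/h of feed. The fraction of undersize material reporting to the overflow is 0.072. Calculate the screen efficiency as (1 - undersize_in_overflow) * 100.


92.8%

Screen efficiency = (1 - fraction of undersize in overflow) * 100
= (1 - 0.072) * 100
= 0.928 * 100
= 92.8%


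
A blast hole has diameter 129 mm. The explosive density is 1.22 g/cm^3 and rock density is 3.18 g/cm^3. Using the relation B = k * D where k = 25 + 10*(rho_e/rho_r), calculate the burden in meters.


3.7199 m

First, compute k:
rho_e / rho_r = 1.22 / 3.18 = 0.3836477987
k = 25 + 10 * 0.3836477987 = 28.83647799
Then, compute burden:
B = k * D / 1000 = 28.83647799 * 129 / 1000
= 3719.90566 / 1000
= 3.7199 m


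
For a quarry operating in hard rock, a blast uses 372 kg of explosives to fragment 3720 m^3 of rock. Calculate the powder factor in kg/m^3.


0.1 kg/m^3

Powder factor = explosive mass / rock volume
= 372 / 3720
= 0.1 kg/m^3


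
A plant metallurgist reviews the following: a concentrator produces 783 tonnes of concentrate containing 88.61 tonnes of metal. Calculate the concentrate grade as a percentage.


11.3167%

Grade = (metal in concentrate / concentrate mass) * 100
= (88.61 / 783) * 100
= 0.1131673052 * 100
= 11.3167%


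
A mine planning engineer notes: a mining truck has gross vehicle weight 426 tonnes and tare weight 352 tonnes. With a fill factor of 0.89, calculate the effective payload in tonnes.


Maximum payload = gross - tare
= 426 - 352 = 74 tonnes
Effective payload = max payload * fill factor
= 74 * 0.89
= 65.86 tonnes

65.86 tonnes


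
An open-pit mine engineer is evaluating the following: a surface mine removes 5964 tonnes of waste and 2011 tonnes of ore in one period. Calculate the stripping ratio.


Stripping ratio = waste tonnage / ore tonnage
= 5964 / 2011
= 2.9657

2.9657


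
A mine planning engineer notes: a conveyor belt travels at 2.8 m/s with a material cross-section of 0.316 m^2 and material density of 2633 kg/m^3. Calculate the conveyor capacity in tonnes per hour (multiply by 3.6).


8386.8422 t/h

Volumetric flow = speed * area
= 2.8 * 0.316 = 0.8848 m^3/s
Mass flow = volumetric * density
= 0.8848 * 2633 = 2329.6784 kg/s
Convert to t/h: multiply by 3.6
Capacity = 2329.6784 * 3.6
= 8386.8422 t/h


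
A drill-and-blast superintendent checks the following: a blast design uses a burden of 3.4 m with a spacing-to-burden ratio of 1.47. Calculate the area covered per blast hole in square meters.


First, find the spacing:
Spacing = burden * ratio = 3.4 * 1.47
= 4.998 m
Then, calculate the area:
Area = burden * spacing = 3.4 * 4.998
= 16.9932 m^2

16.9932 m^2


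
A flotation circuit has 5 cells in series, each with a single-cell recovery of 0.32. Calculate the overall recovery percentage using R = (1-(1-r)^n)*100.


Complement of single-cell recovery:
1 - r = 1 - 0.32 = 0.68
Raise to power n:
(1 - r)^5 = 0.68^5 = 0.1453933568
Overall recovery:
R = (1 - 0.1453933568) * 100
= 85.4607%

85.4607%


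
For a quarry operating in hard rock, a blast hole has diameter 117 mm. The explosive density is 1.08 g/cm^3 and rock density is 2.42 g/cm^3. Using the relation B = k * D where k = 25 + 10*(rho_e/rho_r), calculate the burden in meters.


First, compute k:
rho_e / rho_r = 1.08 / 2.42 = 0.4462809917
k = 25 + 10 * 0.4462809917 = 29.46280992
Then, compute burden:
B = k * D / 1000 = 29.46280992 * 117 / 1000
= 3447.14876 / 1000
= 3.4471 m

3.4471 m


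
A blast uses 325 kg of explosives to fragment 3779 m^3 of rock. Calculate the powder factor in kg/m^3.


Powder factor = explosive mass / rock volume
= 325 / 3779
= 0.086 kg/m^3

0.086 kg/m^3


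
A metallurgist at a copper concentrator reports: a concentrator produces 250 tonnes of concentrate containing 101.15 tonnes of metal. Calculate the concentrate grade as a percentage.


Grade = (metal in concentrate / concentrate mass) * 100
= (101.15 / 250) * 100
= 0.4046 * 100
= 40.46%

40.46%


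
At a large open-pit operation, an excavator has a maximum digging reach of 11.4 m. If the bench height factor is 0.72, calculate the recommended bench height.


8.208 m

Bench height = reach * factor
= 11.4 * 0.72
= 8.208 m


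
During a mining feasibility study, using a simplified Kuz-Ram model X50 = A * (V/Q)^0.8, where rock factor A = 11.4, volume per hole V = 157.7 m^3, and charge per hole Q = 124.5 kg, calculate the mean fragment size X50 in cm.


13.7732 cm

Compute V/Q:
V/Q = 157.7 / 124.5 = 1.266666667
Raise to the power 0.8:
(V/Q)^0.8 = 1.266666667^0.8 = 1.20817508
Multiply by A:
X50 = 11.4 * 1.20817508
= 13.7732 cm


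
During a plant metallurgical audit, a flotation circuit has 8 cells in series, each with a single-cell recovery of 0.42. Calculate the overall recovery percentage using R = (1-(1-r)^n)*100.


98.7194%

Complement of single-cell recovery:
1 - r = 1 - 0.42 = 0.58
Raise to power n:
(1 - r)^8 = 0.58^8 = 0.01280630817
Overall recovery:
R = (1 - 0.01280630817) * 100
= 98.7194%


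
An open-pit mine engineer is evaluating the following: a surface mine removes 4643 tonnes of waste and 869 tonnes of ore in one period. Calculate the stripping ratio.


Stripping ratio = waste tonnage / ore tonnage
= 4643 / 869
= 5.3429

5.3429


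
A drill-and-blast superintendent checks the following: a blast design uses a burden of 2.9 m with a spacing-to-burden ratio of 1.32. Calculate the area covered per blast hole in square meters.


First, find the spacing:
Spacing = burden * ratio = 2.9 * 1.32
= 3.828 m
Then, calculate the area:
Area = burden * spacing = 2.9 * 3.828
= 11.1012 m^2

11.1012 m^2


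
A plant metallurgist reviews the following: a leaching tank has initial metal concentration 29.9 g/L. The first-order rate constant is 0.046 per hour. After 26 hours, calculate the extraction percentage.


Compute the exponent:
-k * t = -0.046 * 26 = -1.196
Remaining concentration:
C = 29.9 * exp(-1.196)
= 29.9 * 0.3024014015
= 9.041801906 g/L
Extracted = 29.9 - 9.041801906 = 20.85819809 g/L
Extraction % = 20.85819809 / 29.9 * 100
= 69.7599%

69.7599%


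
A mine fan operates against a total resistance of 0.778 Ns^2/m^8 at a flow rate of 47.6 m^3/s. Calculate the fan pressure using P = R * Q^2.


Compute Q^2:
Q^2 = 47.6^2 = 2265.76
Compute pressure:
P = R * Q^2 = 0.778 * 2265.76
= 1762.7613 Pa

1762.7613 Pa
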